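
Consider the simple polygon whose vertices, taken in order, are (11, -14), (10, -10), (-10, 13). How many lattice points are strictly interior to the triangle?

27

By the shoelace formula, twice the signed area is |[11·(-10) − 10·(-14)] + [10·13 − (-10)·(-10)] + [(-10)·(-14) − 11·13]| = 57, so the area is 57/2.
Summing gcd(|Δx|,|Δy|) over the edges gives the boundary count: gcd(1,4) + gcd(20,23) + gcd(21,27) = 1+1+3 = 5.
Pick's theorem gives I = A − B/2 + 1 = 57/2 − 5/2 + 1 = 27.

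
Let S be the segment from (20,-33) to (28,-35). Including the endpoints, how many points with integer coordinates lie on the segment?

The number of lattice points on a segment between lattice points is gcd(|Δx|,|Δy|) + 1 = gcd(8,2) + 1 = 2 + 1 = 3.

3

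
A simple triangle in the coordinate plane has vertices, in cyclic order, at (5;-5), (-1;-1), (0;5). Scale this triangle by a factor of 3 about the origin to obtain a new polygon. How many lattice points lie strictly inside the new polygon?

169

Using the shoelace formula, 2A = |(5·(-1) − (-1)·(-5)) + ((-1)·5 − 0·(-1)) + (0·(-5) − 5·5)| = 40, so the area is 20.
Along each edge there are gcd(|Δx|,|Δy|)+1 lattice points, so counting each shared vertex once the boundary has gcd(6,4) + gcd(1,6) + gcd(5,10) = 2+1+5 = 8.
Scaling by 3 multiplies the area by 3² = 9 (so the new area is 180) and multiplies the boundary lattice-point count by 3, giving 24.
By Pick's theorem, the interior count of the dilated polygon is 180 − 24/2 + 1 = 169.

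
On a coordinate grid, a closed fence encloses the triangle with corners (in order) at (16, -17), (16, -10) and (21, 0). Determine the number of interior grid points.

By the shoelace formula, twice the signed area is |(16·(-10) − 16·(-17)) + (16·0 − 21·(-10)) + (21·(-17) − 16·0)| = 35, so the area is 35/2.
Summing gcd(|Δx|,|Δy|) over the edges gives the boundary count: gcd(0,7) + gcd(5,10) + gcd(5,17) = 7+5+1 = 13.
By Pick's theorem A = I + B/2 − 1, so I = 35/2 − 13/2 + 1 = 12.

12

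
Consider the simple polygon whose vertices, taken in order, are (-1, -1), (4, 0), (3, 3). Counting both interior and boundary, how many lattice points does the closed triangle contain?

12

Using the shoelace formula, 2A = |((-1)·0 − 4·(-1)) + (4·3 − 3·0) + (3·(-1) − (-1)·3)| = 16, so the area is 8.
The number of boundary lattice points is Σ gcd(|Δx|,|Δy|) = gcd(5,1) + gcd(1,3) + gcd(4,4) = 1+1+4 = 6.
Pick's theorem gives I = A − B/2 + 1 = 8 − 6/2 + 1 = 6, so the closed region contains I + B = 6 + 6 = 12 lattice points.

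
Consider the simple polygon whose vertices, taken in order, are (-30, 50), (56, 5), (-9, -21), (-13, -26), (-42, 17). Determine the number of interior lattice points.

By the shoelace formula, twice the signed area is |((-30)·5 − 56·50) + (56·(-21) − (-9)·5) + ((-9)·(-26) − (-13)·(-21)) + ((-13)·17 − (-42)·(-26)) + ((-42)·50 − (-30)·17)| = 7023, so the area is 3511.5.
Summing gcd(|Δx|,|Δy|) over the edges gives the boundary count: gcd(86,45) + gcd(65,26) + gcd(4,5) + gcd(29,43) + gcd(12,33) = 1+13+1+1+3 = 19.
By Pick's theorem A = I + B/2 − 1, so I = 3511.5 − 19/2 + 1 = 3503.

3503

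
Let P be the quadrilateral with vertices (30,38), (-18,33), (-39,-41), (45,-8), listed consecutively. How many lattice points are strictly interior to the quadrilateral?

3901

The shoelace formula gives twice the area as |[30·33 − (-18)·38] + [(-18)·(-41) − (-39)·33] + [(-39)·(-8) − 45·(-41)] + [45·38 − 30·(-8)]| = 7806, so the area is 3903.
Along each edge there are gcd(|Δx|,|Δy|)+1 lattice points, so counting each shared vertex once the boundary has gcd(48,5) + gcd(21,74) + gcd(84,33) + gcd(15,46) = 1+1+3+1 = 6.
Pick's theorem gives I = A − B/2 + 1 = 3903 − 6/2 + 1 = 3901.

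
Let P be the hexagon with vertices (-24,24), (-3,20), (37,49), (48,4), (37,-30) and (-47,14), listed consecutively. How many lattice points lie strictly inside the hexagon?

Using the shoelace formula, 2A = |((-24)·20 − (-3)·24) + ((-3)·49 − 37·20) + (37·4 − 48·49) + (48·(-30) − 37·4) + (37·14 − (-47)·(-30)) + ((-47)·24 − (-24)·14)| = 6771, so the area is 6771/2.
Summing gcd(|Δx|,|Δy|) over the edges gives the boundary count: gcd(21,4) + gcd(40,29) + gcd(11,45) + gcd(11,34) + gcd(84,44) + gcd(23,10) = 1+1+1+1+4+1 = 9.
Pick's theorem gives I = A − B/2 + 1 = 6771/2 − 9/2 + 1 = 3382.

3382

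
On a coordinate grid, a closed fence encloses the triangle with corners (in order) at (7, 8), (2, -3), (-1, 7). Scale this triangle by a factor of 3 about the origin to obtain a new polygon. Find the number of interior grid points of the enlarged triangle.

Using the shoelace formula, 2A = |(7·(-3) − 2·8) + (2·7 − (-1)·(-3)) + ((-1)·8 − 7·7)| = 83, so the area is 83/2.
Summing gcd(|Δx|,|Δy|) over the edges gives the boundary count: gcd(5,11) + gcd(3,10) + gcd(8,1) = 1+1+1 = 3.
Scaling by 3 multiplies the area by 3² = 9 (so the new area is 373.5) and multiplies the boundary lattice-point count by 3, giving 9.
By Pick's theorem, the interior count of the dilated polygon is 373.5 − 9/2 + 1 = 370.

370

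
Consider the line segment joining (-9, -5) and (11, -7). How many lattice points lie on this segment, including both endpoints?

3

The number of lattice points on a segment between lattice points is gcd(|Δx|,|Δy|) + 1 = gcd(20,2) + 1 = 2 + 1 = 3.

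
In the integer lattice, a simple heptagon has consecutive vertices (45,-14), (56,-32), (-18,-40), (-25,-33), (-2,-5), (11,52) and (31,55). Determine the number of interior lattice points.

By the shoelace formula, twice the signed area is |[45·(-32) − 56·(-14)] + [56·(-40) − (-18)·(-32)] + [(-18)·(-33) − (-25)·(-40)] + [(-25)·(-5) − (-2)·(-33)] + [(-2)·52 − 11·(-5)] + [11·55 − 31·52] + [31·(-14) − 45·55]| = 7784, so the area is 3892.
Along each edge there are gcd(|Δx|,|Δy|)+1 lattice points, so counting each shared vertex once the boundary has gcd(11,18) + gcd(74,8) + gcd(7,7) + gcd(23,28) + gcd(13,57) + gcd(20,3) + gcd(14,69) = 1+2+7+1+1+1+1 = 14.
Pick's theorem gives I = A − B/2 + 1 = 3892 − 14/2 + 1 = 3886.

3886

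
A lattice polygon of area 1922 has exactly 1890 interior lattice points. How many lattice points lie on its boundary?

66

Pick's theorem gives A = I + B/2 − 1, so B = 2(A − I + 1) = 2(1922 − 1890 + 1) = 66.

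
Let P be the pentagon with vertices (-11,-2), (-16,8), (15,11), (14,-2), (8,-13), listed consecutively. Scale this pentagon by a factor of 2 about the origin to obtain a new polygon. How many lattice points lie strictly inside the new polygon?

By the shoelace formula, twice the signed area is |[(-11)·8 − (-16)·(-2)] + [(-16)·11 − 15·8] + [15·(-2) − 14·11] + [14·(-13) − 8·(-2)] + [8·(-2) − (-11)·(-13)]| = 925, so the area is 925/2.
Along each edge there are gcd(|Δx|,|Δy|)+1 lattice points, so counting each shared vertex once the boundary has gcd(5,10) + gcd(31,3) + gcd(1,13) + gcd(6,11) + gcd(19,11) = 5+1+1+1+1 = 9.
Scaling by 2 multiplies the area by 2² = 4 (so the new area is 1850) and multiplies the boundary lattice-point count by 2, giving 18.
By Pick's theorem, the interior count of the dilated polygon is 1850 − 18/2 + 1 = 1842.

1842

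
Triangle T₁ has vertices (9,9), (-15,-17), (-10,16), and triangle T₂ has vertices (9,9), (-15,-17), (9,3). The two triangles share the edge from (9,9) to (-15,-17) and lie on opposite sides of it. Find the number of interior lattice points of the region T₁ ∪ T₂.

The union is the simple quadrilateral with vertices (9,9), (-10,16), (-15,-17), (9,3) in order.
The shoelace formula gives twice the area as |[9·16 − (-10)·9] + [(-10)·(-17) − (-15)·16] + [(-15)·3 − 9·(-17)] + [9·9 − 9·3]| = 806, so the area is 403.
Along each edge there are gcd(|Δx|,|Δy|)+1 lattice points, so counting each shared vertex once the boundary has gcd(19,7) + gcd(5,33) + gcd(24,20) + gcd(0,6) = 1+1+4+6 = 12.
By Pick's theorem I = A − B/2 + 1 = 403 − 12/2 + 1 = 398.

398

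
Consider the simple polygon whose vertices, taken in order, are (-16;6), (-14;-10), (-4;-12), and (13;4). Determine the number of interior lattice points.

Using the shoelace formula, 2A = |[(-16)·(-10) − (-14)·6] + [(-14)·(-12) − (-4)·(-10)] + [(-4)·4 − 13·(-12)] + [13·6 − (-16)·4]| = 654, so the area is 327.
Along each edge there are gcd(|Δx|,|Δy|)+1 lattice points, so counting each shared vertex once the boundary has gcd(2,16) + gcd(10,2) + gcd(17,16) + gcd(29,2) = 2+2+1+1 = 6.
Pick's theorem gives I = A − B/2 + 1 = 327 − 6/2 + 1 = 325.

325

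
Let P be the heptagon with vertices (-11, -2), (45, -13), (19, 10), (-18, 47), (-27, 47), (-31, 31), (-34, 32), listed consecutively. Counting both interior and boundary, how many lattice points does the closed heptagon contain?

Using the shoelace formula, 2A = |[(-11)·(-13) − 45·(-2)] + [45·10 − 19·(-13)] + [19·47 − (-18)·10] + [(-18)·47 − (-27)·47] + [(-27)·31 − (-31)·47] + [(-31)·32 − (-34)·31] + [(-34)·(-2) − (-11)·32]| = 3528, so the area is 1764.
Along each edge there are gcd(|Δx|,|Δy|)+1 lattice points, so counting each shared vertex once the boundary has gcd(56,11) + gcd(26,23) + gcd(37,37) + gcd(9,0) + gcd(4,16) + gcd(3,1) + gcd(23,34) = 1+1+37+9+4+1+1 = 54.
Pick's theorem gives I = A − B/2 + 1 = 1764 − 54/2 + 1 = 1738, so the closed region contains I + B = 1738 + 54 = 1792 lattice points.

1792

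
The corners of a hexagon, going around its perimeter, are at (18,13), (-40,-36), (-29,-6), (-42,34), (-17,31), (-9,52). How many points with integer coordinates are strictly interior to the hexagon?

The shoelace formula gives twice the area as |[18·(-36) − (-40)·13] + [(-40)·(-6) − (-29)·(-36)] + [(-29)·34 − (-42)·(-6)] + [(-42)·31 − (-17)·34] + [(-17)·52 − (-9)·31] + [(-9)·13 − 18·52]| = 4552, so the area is 2276.
The number of boundary lattice points is Σ gcd(|Δx|,|Δy|) = gcd(58,49) + gcd(11,30) + gcd(13,40) + gcd(25,3) + gcd(8,21) + gcd(27,39) = 1+1+1+1+1+3 = 8.
By Pick's theorem A = I + B/2 − 1, so I = 2276 − 8/2 + 1 = 2273.

2273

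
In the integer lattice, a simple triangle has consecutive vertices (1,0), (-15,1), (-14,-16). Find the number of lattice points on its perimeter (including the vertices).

3

Summing gcd(|Δx|,|Δy|) over the edges gives the boundary count: gcd(16,1) + gcd(1,17) + gcd(15,16) = 1+1+1 = 3.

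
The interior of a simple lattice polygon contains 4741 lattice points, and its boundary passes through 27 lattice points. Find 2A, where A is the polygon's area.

9507

By Pick's theorem, A = I + B/2 − 1 = 4741 + 27/2 − 1 = 9507/2.
Hence 2A = 9507.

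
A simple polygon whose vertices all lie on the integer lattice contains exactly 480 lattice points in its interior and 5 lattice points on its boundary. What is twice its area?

Pick's theorem states A = I + B/2 − 1, so A = 480 + 5/2 − 1 = 963/2.
Hence 2A = 963.

963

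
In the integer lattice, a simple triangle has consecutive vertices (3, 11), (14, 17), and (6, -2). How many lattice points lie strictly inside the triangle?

80

By the shoelace formula, twice the signed area is |(3·17 − 14·11) + (14·(-2) − 6·17) + (6·11 − 3·(-2))| = 161, so the area is 161/2.
Along each edge there are gcd(|Δx|,|Δy|)+1 lattice points, so counting each shared vertex once the boundary has gcd(11,6) + gcd(8,19) + gcd(3,13) = 1+1+1 = 3.
By Pick's theorem A = I + B/2 − 1, so I = 161/2 − 3/2 + 1 = 80.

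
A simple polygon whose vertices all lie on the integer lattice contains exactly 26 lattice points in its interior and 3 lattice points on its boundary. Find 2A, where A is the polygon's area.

53

Pick's theorem states A = I + B/2 − 1, so A = 26 + 3/2 − 1 = 53/2.
Hence 2A = 53.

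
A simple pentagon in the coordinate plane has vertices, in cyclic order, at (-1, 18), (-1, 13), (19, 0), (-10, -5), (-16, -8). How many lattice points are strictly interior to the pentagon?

The shoelace formula gives twice the area as |((-1)·13 − (-1)·18) + ((-1)·0 − 19·13) + (19·(-5) − (-10)·0) + ((-10)·(-8) − (-16)·(-5)) + ((-16)·18 − (-1)·(-8))| = 633, so the area is 316.5.
Along each edge there are gcd(|Δx|,|Δy|)+1 lattice points, so counting each shared vertex once the boundary has gcd(0,5) + gcd(20,13) + gcd(29,5) + gcd(6,3) + gcd(15,26) = 5+1+1+3+1 = 11.
By Pick's theorem A = I + B/2 − 1, so I = 316.5 − 11/2 + 1 = 312.

312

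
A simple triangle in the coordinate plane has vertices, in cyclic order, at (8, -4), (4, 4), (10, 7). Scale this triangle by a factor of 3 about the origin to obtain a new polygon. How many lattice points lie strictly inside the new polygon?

Using the shoelace formula, 2A = |(8·4 − 4·(-4)) + (4·7 − 10·4) + (10·(-4) − 8·7)| = 60, so the area is 30.
The number of boundary lattice points is Σ gcd(|Δx|,|Δy|) = gcd(4,8) + gcd(6,3) + gcd(2,11) = 4+3+1 = 8.
Scaling by 3 multiplies the area by 3² = 9 (so the new area is 270) and multiplies the boundary lattice-point count by 3, giving 24.
By Pick's theorem, the interior count of the dilated polygon is 270 − 24/2 + 1 = 259.

259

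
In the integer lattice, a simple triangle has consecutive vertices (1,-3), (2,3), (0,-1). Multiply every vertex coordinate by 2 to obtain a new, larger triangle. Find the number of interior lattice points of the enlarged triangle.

13

By the shoelace formula, twice the signed area is |[1·3 − 2·(-3)] + [2·(-1) − 0·3] + [0·(-3) − 1·(-1)]| = 8, so the area is 4.
The number of boundary lattice points is Σ gcd(|Δx|,|Δy|) = gcd(1,6) + gcd(2,4) + gcd(1,2) = 1+2+1 = 4.
Scaling by 2 multiplies the area by 2² = 4 (so the new area is 16) and multiplies the boundary lattice-point count by 2, giving 8.
By Pick's theorem, the interior count of the dilated polygon is 16 − 8/2 + 1 = 13.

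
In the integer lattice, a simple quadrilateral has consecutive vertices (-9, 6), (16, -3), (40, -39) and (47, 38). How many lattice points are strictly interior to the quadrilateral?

Using the shoelace formula, 2A = |[(-9)·(-3) − 16·6] + [16·(-39) − 40·(-3)] + [40·38 − 47·(-39)] + [47·6 − (-9)·38]| = 3404, so the area is 1702.
Along each edge there are gcd(|Δx|,|Δy|)+1 lattice points, so counting each shared vertex once the boundary has gcd(25,9) + gcd(24,36) + gcd(7,77) + gcd(56,32) = 1+12+7+8 = 28.
Pick's theorem gives I = A − B/2 + 1 = 1702 − 28/2 + 1 = 1689.

1689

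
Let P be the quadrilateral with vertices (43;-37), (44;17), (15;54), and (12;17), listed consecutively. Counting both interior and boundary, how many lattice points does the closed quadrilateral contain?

By the shoelace formula, twice the signed area is |(43·17 − 44·(-37)) + (44·54 − 15·17) + (15·17 − 12·54) + (12·(-37) − 43·17)| = 2912, so the area is 1456.
Summing gcd(|Δx|,|Δy|) over the edges gives the boundary count: gcd(1,54) + gcd(29,37) + gcd(3,37) + gcd(31,54) = 1+1+1+1 = 4.
Pick's theorem gives I = A − B/2 + 1 = 1456 − 4/2 + 1 = 1455, so the closed region contains I + B = 1455 + 4 = 1459 lattice points.

1459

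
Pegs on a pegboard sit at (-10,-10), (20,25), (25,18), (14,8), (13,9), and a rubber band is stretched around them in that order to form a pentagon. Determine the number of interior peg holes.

189

The shoelace formula gives twice the area as |((-10)·25 − 20·(-10)) + (20·18 − 25·25) + (25·8 − 14·18) + (14·9 − 13·8) + (13·(-10) − (-10)·9)| = 385, so the area is 192.5.
Summing gcd(|Δx|,|Δy|) over the edges gives the boundary count: gcd(30,35) + gcd(5,7) + gcd(11,10) + gcd(1,1) + gcd(23,19) = 5+1+1+1+1 = 9.
By Pick's theorem A = I + B/2 − 1, so I = 192.5 − 9/2 + 1 = 189.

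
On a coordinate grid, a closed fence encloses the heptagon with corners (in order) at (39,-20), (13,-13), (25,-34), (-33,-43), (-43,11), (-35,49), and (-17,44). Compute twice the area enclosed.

By the shoelace formula, twice the signed area is |(39·(-13) − 13·(-20)) + (13·(-34) − 25·(-13)) + (25·(-43) − (-33)·(-34)) + ((-33)·11 − (-43)·(-43)) + ((-43)·49 − (-35)·11) + ((-35)·44 − (-17)·49) + ((-17)·(-20) − 39·44)| = 8578, so the area is 4289.

8578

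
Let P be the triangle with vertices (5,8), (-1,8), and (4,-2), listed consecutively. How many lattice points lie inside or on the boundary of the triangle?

Using the shoelace formula, 2A = |(5·8 − (-1)·8) + ((-1)·(-2) − 4·8) + (4·8 − 5·(-2))| = 60, so the area is 30.
Along each edge there are gcd(|Δx|,|Δy|)+1 lattice points, so counting each shared vertex once the boundary has gcd(6,0) + gcd(5,10) + gcd(1,10) = 6+5+1 = 12.
Pick's theorem gives I = A − B/2 + 1 = 30 − 12/2 + 1 = 25, so the closed region contains I + B = 25 + 12 = 37 lattice points.

37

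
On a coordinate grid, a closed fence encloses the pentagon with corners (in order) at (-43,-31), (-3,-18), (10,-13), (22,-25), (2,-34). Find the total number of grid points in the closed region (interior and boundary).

By the shoelace formula, twice the signed area is |[(-43)·(-18) − (-3)·(-31)] + [(-3)·(-13) − 10·(-18)] + [10·(-25) − 22·(-13)] + [22·(-34) − 2·(-25)] + [2·(-31) − (-43)·(-34)]| = 1286, so the area is 643.
Along each edge there are gcd(|Δx|,|Δy|)+1 lattice points, so counting each shared vertex once the boundary has gcd(40,13) + gcd(13,5) + gcd(12,12) + gcd(20,9) + gcd(45,3) = 1+1+12+1+3 = 18.
Pick's theorem gives I = A − B/2 + 1 = 643 − 18/2 + 1 = 635, so the closed region contains I + B = 635 + 18 = 653 lattice points.

653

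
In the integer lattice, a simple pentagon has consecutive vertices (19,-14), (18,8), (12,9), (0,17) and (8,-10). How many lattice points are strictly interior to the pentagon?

305

The shoelace formula gives twice the area as |(19·8 − 18·(-14)) + (18·9 − 12·8) + (12·17 − 0·9) + (0·(-10) − 8·17) + (8·(-14) − 19·(-10))| = 616, so the area is 308.
Summing gcd(|Δx|,|Δy|) over the edges gives the boundary count: gcd(1,22) + gcd(6,1) + gcd(12,8) + gcd(8,27) + gcd(11,4) = 1+1+4+1+1 = 8.
By Pick's theorem A = I + B/2 − 1, so I = 308 − 8/2 + 1 = 305.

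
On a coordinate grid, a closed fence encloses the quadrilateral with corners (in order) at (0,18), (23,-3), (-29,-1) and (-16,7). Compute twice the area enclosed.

Using the shoelace formula, 2A = |(0·(-3) − 23·18) + (23·(-1) − (-29)·(-3)) + ((-29)·7 − (-16)·(-1)) + ((-16)·18 − 0·7)| = 1031, so the area is 1031/2.

1031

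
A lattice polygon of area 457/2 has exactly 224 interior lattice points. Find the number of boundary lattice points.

Pick's theorem gives A = I + B/2 − 1, so B = 2(A − I + 1) = 2(457/2 − 224 + 1) = 11.

11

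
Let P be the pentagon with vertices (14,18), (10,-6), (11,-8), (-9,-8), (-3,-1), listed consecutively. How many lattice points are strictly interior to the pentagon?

By the shoelace formula, twice the signed area is |(14·(-6) − 10·18) + (10·(-8) − 11·(-6)) + (11·(-8) − (-9)·(-8)) + ((-9)·(-1) − (-3)·(-8)) + ((-3)·18 − 14·(-1))| = 493, so the area is 246.5.
Summing gcd(|Δx|,|Δy|) over the edges gives the boundary count: gcd(4,24) + gcd(1,2) + gcd(20,0) + gcd(6,7) + gcd(17,19) = 4+1+20+1+1 = 27.
Pick's theorem gives I = A − B/2 + 1 = 246.5 − 27/2 + 1 = 234.

234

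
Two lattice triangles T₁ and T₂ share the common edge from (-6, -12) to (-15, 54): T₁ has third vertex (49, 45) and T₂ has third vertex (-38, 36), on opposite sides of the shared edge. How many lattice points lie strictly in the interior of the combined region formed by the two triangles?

The union is the simple quadrilateral with vertices (-6, -12), (49, 45), (-15, 54), (-38, 36) in order.
By the shoelace formula, twice the signed area is |[(-6)·45 − 49·(-12)] + [49·54 − (-15)·45] + [(-15)·36 − (-38)·54] + [(-38)·(-12) − (-6)·36]| = 5823, so the area is 5823/2.
Along each edge there are gcd(|Δx|,|Δy|)+1 lattice points, so counting each shared vertex once the boundary has gcd(55,57) + gcd(64,9) + gcd(23,18) + gcd(32,48) = 1+1+1+16 = 19.
By Pick's theorem I = A − B/2 + 1 = 5823/2 − 19/2 + 1 = 2903.

2903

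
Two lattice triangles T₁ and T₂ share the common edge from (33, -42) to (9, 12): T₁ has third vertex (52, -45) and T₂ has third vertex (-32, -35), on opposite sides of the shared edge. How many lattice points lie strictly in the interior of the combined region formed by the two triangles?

The union is the simple quadrilateral with vertices (33, -42), (52, -45), (9, 12), (-32, -35) in order.
Using the shoelace formula, 2A = |[33·(-45) − 52·(-42)] + [52·12 − 9·(-45)] + [9·(-35) − (-32)·12] + [(-32)·(-42) − 33·(-35)]| = 4296, so the area is 2148.
Summing gcd(|Δx|,|Δy|) over the edges gives the boundary count: gcd(19,3) + gcd(43,57) + gcd(41,47) + gcd(65,7) = 1+1+1+1 = 4.
By Pick's theorem I = A − B/2 + 1 = 2148 − 4/2 + 1 = 2147.

2147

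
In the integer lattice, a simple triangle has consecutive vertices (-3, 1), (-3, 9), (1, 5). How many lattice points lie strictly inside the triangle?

9

Using the shoelace formula, 2A = |((-3)·9 − (-3)·1) + ((-3)·5 − 1·9) + (1·1 − (-3)·5)| = 32, so the area is 16.
Along each edge there are gcd(|Δx|,|Δy|)+1 lattice points, so counting each shared vertex once the boundary has gcd(0,8) + gcd(4,4) + gcd(4,4) = 8+4+4 = 16.
By Pick's theorem A = I + B/2 − 1, so I = 16 − 16/2 + 1 = 9.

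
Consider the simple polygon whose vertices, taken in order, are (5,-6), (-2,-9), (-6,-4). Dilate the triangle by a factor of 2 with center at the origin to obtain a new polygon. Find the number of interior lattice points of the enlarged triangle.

By the shoelace formula, twice the signed area is |[5·(-9) − (-2)·(-6)] + [(-2)·(-4) − (-6)·(-9)] + [(-6)·(-6) − 5·(-4)]| = 47, so the area is 23.5.
Summing gcd(|Δx|,|Δy|) over the edges gives the boundary count: gcd(7,3) + gcd(4,5) + gcd(11,2) = 1+1+1 = 3.
Scaling by 2 multiplies the area by 2² = 4 (so the new area is 94) and multiplies the boundary lattice-point count by 2, giving 6.
By Pick's theorem, the interior count of the dilated polygon is 94 − 6/2 + 1 = 92.

92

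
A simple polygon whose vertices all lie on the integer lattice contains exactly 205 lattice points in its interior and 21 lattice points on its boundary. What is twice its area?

429

Pick's theorem states A = I + B/2 − 1, so A = 205 + 21/2 − 1 = 429/2.
Hence 2A = 429.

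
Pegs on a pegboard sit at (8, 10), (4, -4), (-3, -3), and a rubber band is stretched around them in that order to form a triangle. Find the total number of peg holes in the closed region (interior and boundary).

The shoelace formula gives twice the area as |[8·(-4) − 4·10] + [4·(-3) − (-3)·(-4)] + [(-3)·10 − 8·(-3)]| = 102, so the area is 51.
The number of boundary lattice points is Σ gcd(|Δx|,|Δy|) = gcd(4,14) + gcd(7,1) + gcd(11,13) = 2+1+1 = 4.
Pick's theorem gives I = A − B/2 + 1 = 51 − 4/2 + 1 = 50, so the closed region contains I + B = 50 + 4 = 54 lattice points.

54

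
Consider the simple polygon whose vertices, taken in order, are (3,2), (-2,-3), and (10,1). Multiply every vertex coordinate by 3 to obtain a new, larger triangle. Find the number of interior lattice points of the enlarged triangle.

The shoelace formula gives twice the area as |(3·(-3) − (-2)·2) + ((-2)·1 − 10·(-3)) + (10·2 − 3·1)| = 40, so the area is 20.
The number of boundary lattice points is Σ gcd(|Δx|,|Δy|) = gcd(5,5) + gcd(12,4) + gcd(7,1) = 5+4+1 = 10.
Scaling by 3 multiplies the area by 3² = 9 (so the new area is 180) and multiplies the boundary lattice-point count by 3, giving 30.
By Pick's theorem, the interior count of the dilated polygon is 180 − 30/2 + 1 = 166.

166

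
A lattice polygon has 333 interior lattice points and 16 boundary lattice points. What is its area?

By Pick's theorem, A = I + B/2 − 1 = 333 + 16/2 − 1 = 340.

340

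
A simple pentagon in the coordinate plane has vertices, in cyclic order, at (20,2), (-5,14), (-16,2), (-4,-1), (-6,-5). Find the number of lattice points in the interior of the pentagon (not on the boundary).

312

By the shoelace formula, twice the signed area is |[20·14 − (-5)·2] + [(-5)·2 − (-16)·14] + [(-16)·(-1) − (-4)·2] + [(-4)·(-5) − (-6)·(-1)] + [(-6)·2 − 20·(-5)]| = 630, so the area is 315.
Summing gcd(|Δx|,|Δy|) over the edges gives the boundary count: gcd(25,12) + gcd(11,12) + gcd(12,3) + gcd(2,4) + gcd(26,7) = 1+1+3+2+1 = 8.
By Pick's theorem A = I + B/2 − 1, so I = 315 − 8/2 + 1 = 312.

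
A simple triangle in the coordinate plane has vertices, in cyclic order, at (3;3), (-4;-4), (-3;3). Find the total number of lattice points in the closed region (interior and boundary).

By the shoelace formula, twice the signed area is |[3·(-4) − (-4)·3] + [(-4)·3 − (-3)·(-4)] + [(-3)·3 − 3·3]| = 42, so the area is 21.
Summing gcd(|Δx|,|Δy|) over the edges gives the boundary count: gcd(7,7) + gcd(1,7) + gcd(6,0) = 7+1+6 = 14.
Pick's theorem gives I = A − B/2 + 1 = 21 − 14/2 + 1 = 15, so the closed region contains I + B = 15 + 14 = 29 lattice points.

29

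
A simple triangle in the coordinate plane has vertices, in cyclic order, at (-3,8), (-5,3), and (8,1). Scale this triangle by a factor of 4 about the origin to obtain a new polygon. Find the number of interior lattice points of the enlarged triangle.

547

By the shoelace formula, twice the signed area is |[(-3)·3 − (-5)·8] + [(-5)·1 − 8·3] + [8·8 − (-3)·1]| = 69, so the area is 69/2.
Along each edge there are gcd(|Δx|,|Δy|)+1 lattice points, so counting each shared vertex once the boundary has gcd(2,5) + gcd(13,2) + gcd(11,7) = 1+1+1 = 3.
Scaling by 4 multiplies the area by 4² = 16 (so the new area is 552) and multiplies the boundary lattice-point count by 4, giving 12.
By Pick's theorem, the interior count of the dilated polygon is 552 − 12/2 + 1 = 547.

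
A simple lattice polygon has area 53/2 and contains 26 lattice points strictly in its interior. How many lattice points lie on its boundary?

3

Pick's theorem gives A = I + B/2 − 1, so B = 2(A − I + 1) = 2(53/2 − 26 + 1) = 3.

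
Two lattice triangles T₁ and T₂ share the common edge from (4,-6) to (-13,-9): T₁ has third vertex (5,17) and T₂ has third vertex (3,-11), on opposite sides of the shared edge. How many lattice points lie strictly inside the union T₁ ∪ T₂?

The union is the simple quadrilateral with vertices (4,-6), (5,17), (-13,-9), (3,-11) in order.
The shoelace formula gives twice the area as |[4·17 − 5·(-6)] + [5·(-9) − (-13)·17] + [(-13)·(-11) − 3·(-9)] + [3·(-6) − 4·(-11)]| = 470, so the area is 235.
The number of boundary lattice points is Σ gcd(|Δx|,|Δy|) = gcd(1,23) + gcd(18,26) + gcd(16,2) + gcd(1,5) = 1+2+2+1 = 6.
By Pick's theorem I = A − B/2 + 1 = 235 − 6/2 + 1 = 233.

233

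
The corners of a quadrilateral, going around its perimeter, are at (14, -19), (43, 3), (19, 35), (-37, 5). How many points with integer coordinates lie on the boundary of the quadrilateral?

14

The number of boundary lattice points is Σ gcd(|Δx|,|Δy|) = gcd(29,22) + gcd(24,32) + gcd(56,30) + gcd(51,24) = 1+8+2+3 = 14.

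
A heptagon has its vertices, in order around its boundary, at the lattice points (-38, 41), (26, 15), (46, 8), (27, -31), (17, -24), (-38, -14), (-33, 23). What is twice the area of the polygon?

The shoelace formula gives twice the area as |[(-38)·15 − 26·41] + [26·8 − 46·15] + [46·(-31) − 27·8] + [27·(-24) − 17·(-31)] + [17·(-14) − (-38)·(-24)] + [(-38)·23 − (-33)·(-14)] + [(-33)·41 − (-38)·23]| = 6846, so the area is 3423.

6846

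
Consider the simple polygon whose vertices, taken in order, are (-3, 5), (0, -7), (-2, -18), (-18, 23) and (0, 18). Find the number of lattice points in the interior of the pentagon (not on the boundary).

314

Using the shoelace formula, 2A = |[(-3)·(-7) − 0·5] + [0·(-18) − (-2)·(-7)] + [(-2)·23 − (-18)·(-18)] + [(-18)·18 − 0·23] + [0·5 − (-3)·18]| = 633, so the area is 316.5.
Along each edge there are gcd(|Δx|,|Δy|)+1 lattice points, so counting each shared vertex once the boundary has gcd(3,12) + gcd(2,11) + gcd(16,41) + gcd(18,5) + gcd(3,13) = 3+1+1+1+1 = 7.
Pick's theorem gives I = A − B/2 + 1 = 316.5 − 7/2 + 1 = 314.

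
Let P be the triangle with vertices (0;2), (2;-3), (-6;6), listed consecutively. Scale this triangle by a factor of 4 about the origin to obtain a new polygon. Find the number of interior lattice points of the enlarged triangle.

169

Using the shoelace formula, 2A = |(0·(-3) − 2·2) + (2·6 − (-6)·(-3)) + ((-6)·2 − 0·6)| = 22, so the area is 11.
The number of boundary lattice points is Σ gcd(|Δx|,|Δy|) = gcd(2,5) + gcd(8,9) + gcd(6,4) = 1+1+2 = 4.
Scaling by 4 multiplies the area by 4² = 16 (so the new area is 176) and multiplies the boundary lattice-point count by 4, giving 16.
By Pick's theorem, the interior count of the dilated polygon is 176 − 16/2 + 1 = 169.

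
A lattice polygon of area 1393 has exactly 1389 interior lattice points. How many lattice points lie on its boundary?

10

Pick's theorem gives A = I + B/2 − 1, so B = 2(A − I + 1) = 2(1393 − 1389 + 1) = 10.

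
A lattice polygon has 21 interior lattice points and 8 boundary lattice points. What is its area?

Pick's theorem states A = I + B/2 − 1, so A = 21 + 8/2 − 1 = 24.

24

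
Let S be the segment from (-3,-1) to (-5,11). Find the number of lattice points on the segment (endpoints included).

3

The number of lattice points on a segment between lattice points is gcd(|Δx|,|Δy|) + 1 = gcd(2,12) + 1 = 2 + 1 = 3.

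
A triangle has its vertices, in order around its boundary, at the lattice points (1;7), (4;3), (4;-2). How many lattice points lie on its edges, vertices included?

9

Summing gcd(|Δx|,|Δy|) over the edges gives the boundary count: gcd(3,4) + gcd(0,5) + gcd(3,9) = 1+5+3 = 9.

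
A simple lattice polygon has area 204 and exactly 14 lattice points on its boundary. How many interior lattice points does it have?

198

Pick's theorem A = I + B/2 − 1 rearranges to I = A − B/2 + 1 = 204 − 14/2 + 1 = 198.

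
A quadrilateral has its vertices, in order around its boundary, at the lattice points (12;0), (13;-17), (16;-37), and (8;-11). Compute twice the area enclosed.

161

Using the shoelace formula, 2A = |[12·(-17) − 13·0] + [13·(-37) − 16·(-17)] + [16·(-11) − 8·(-37)] + [8·0 − 12·(-11)]| = 161, so the area is 161/2.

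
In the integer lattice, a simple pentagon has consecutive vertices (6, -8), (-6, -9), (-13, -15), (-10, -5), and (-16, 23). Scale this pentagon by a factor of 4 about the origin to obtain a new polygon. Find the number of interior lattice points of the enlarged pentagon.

4261

By the shoelace formula, twice the signed area is |(6·(-9) − (-6)·(-8)) + ((-6)·(-15) − (-13)·(-9)) + ((-13)·(-5) − (-10)·(-15)) + ((-10)·23 − (-16)·(-5)) + ((-16)·(-8) − 6·23)| = 534, so the area is 267.
Along each edge there are gcd(|Δx|,|Δy|)+1 lattice points, so counting each shared vertex once the boundary has gcd(12,1) + gcd(7,6) + gcd(3,10) + gcd(6,28) + gcd(22,31) = 1+1+1+2+1 = 6.
Scaling by 4 multiplies the area by 4² = 16 (so the new area is 4272) and multiplies the boundary lattice-point count by 4, giving 24.
By Pick's theorem, the interior count of the dilated polygon is 4272 − 24/2 + 1 = 4261.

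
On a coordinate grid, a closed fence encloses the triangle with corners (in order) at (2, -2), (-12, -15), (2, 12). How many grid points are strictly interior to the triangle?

91

The shoelace formula gives twice the area as |(2·(-15) − (-12)·(-2)) + ((-12)·12 − 2·(-15)) + (2·(-2) − 2·12)| = 196, so the area is 98.
Summing gcd(|Δx|,|Δy|) over the edges gives the boundary count: gcd(14,13) + gcd(14,27) + gcd(0,14) = 1+1+14 = 16.
Pick's theorem gives I = A − B/2 + 1 = 98 − 16/2 + 1 = 91.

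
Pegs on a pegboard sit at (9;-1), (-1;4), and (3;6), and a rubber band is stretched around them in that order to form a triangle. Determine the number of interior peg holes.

By the shoelace formula, twice the signed area is |[9·4 − (-1)·(-1)] + [(-1)·6 − 3·4] + [3·(-1) − 9·6]| = 40, so the area is 20.
The number of boundary lattice points is Σ gcd(|Δx|,|Δy|) = gcd(10,5) + gcd(4,2) + gcd(6,7) = 5+2+1 = 8.
By Pick's theorem A = I + B/2 − 1, so I = 20 − 8/2 + 1 = 17.

17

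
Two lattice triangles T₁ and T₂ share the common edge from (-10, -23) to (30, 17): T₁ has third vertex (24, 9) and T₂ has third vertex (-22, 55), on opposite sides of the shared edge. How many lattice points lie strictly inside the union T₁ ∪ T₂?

1835

The union is the simple quadrilateral with vertices (-10, -23), (24, 9), (30, 17), (-22, 55) in order.
By the shoelace formula, twice the signed area is |[(-10)·9 − 24·(-23)] + [24·17 − 30·9] + [30·55 − (-22)·17] + [(-22)·(-23) − (-10)·55]| = 3680, so the area is 1840.
Along each edge there are gcd(|Δx|,|Δy|)+1 lattice points, so counting each shared vertex once the boundary has gcd(34,32) + gcd(6,8) + gcd(52,38) + gcd(12,78) = 2+2+2+6 = 12.
By Pick's theorem I = A − B/2 + 1 = 1840 − 12/2 + 1 = 1835.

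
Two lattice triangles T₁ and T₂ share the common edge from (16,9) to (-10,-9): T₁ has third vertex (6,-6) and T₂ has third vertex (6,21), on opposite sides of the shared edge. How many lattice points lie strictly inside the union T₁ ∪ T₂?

The union is the simple quadrilateral with vertices (16,9), (6,-6), (-10,-9), (6,21) in order.
The shoelace formula gives twice the area as |[16·(-6) − 6·9] + [6·(-9) − (-10)·(-6)] + [(-10)·21 − 6·(-9)] + [6·9 − 16·21]| = 702, so the area is 351.
Summing gcd(|Δx|,|Δy|) over the edges gives the boundary count: gcd(10,15) + gcd(16,3) + gcd(16,30) + gcd(10,12) = 5+1+2+2 = 10.
By Pick's theorem I = A − B/2 + 1 = 351 − 10/2 + 1 = 347.

347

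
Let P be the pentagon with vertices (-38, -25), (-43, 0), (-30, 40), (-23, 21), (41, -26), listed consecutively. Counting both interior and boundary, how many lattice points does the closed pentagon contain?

2396

Using the shoelace formula, 2A = |((-38)·0 − (-43)·(-25)) + ((-43)·40 − (-30)·0) + ((-30)·21 − (-23)·40) + ((-23)·(-26) − 41·21) + (41·(-25) − (-38)·(-26))| = 4781, so the area is 4781/2.
Summing gcd(|Δx|,|Δy|) over the edges gives the boundary count: gcd(5,25) + gcd(13,40) + gcd(7,19) + gcd(64,47) + gcd(79,1) = 5+1+1+1+1 = 9.
Pick's theorem gives I = A − B/2 + 1 = 4781/2 − 9/2 + 1 = 2387, so the closed region contains I + B = 2387 + 9 = 2396 lattice points.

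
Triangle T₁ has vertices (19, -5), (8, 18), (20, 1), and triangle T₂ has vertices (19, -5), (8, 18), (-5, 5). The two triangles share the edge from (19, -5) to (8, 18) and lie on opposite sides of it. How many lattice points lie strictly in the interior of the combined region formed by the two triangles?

The union is the simple quadrilateral with vertices (19, -5), (20, 1), (8, 18), (-5, 5) in order.
The shoelace formula gives twice the area as |(19·1 − 20·(-5)) + (20·18 − 8·1) + (8·5 − (-5)·18) + ((-5)·(-5) − 19·5)| = 531, so the area is 265.5.
The number of boundary lattice points is Σ gcd(|Δx|,|Δy|) = gcd(1,6) + gcd(12,17) + gcd(13,13) + gcd(24,10) = 1+1+13+2 = 17.
By Pick's theorem I = A − B/2 + 1 = 265.5 − 17/2 + 1 = 258.

258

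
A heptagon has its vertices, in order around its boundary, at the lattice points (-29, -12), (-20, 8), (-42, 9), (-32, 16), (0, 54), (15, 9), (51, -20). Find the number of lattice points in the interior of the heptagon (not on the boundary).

2581

By the shoelace formula, twice the signed area is |[(-29)·8 − (-20)·(-12)] + [(-20)·9 − (-42)·8] + [(-42)·16 − (-32)·9] + [(-32)·54 − 0·16] + [0·9 − 15·54] + [15·(-20) − 51·9] + [51·(-12) − (-29)·(-20)]| = 5189, so the area is 5189/2.
The number of boundary lattice points is Σ gcd(|Δx|,|Δy|) = gcd(9,20) + gcd(22,1) + gcd(10,7) + gcd(32,38) + gcd(15,45) + gcd(36,29) + gcd(80,8) = 1+1+1+2+15+1+8 = 29.
By Pick's theorem A = I + B/2 − 1, so I = 5189/2 − 29/2 + 1 = 2581.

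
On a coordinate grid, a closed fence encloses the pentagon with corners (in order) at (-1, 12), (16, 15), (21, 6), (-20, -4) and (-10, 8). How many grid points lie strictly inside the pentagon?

Using the shoelace formula, 2A = |((-1)·15 − 16·12) + (16·6 − 21·15) + (21·(-4) − (-20)·6) + ((-20)·8 − (-10)·(-4)) + ((-10)·12 − (-1)·8)| = 702, so the area is 351.
Along each edge there are gcd(|Δx|,|Δy|)+1 lattice points, so counting each shared vertex once the boundary has gcd(17,3) + gcd(5,9) + gcd(41,10) + gcd(10,12) + gcd(9,4) = 1+1+1+2+1 = 6.
By Pick's theorem A = I + B/2 − 1, so I = 351 − 6/2 + 1 = 349.

349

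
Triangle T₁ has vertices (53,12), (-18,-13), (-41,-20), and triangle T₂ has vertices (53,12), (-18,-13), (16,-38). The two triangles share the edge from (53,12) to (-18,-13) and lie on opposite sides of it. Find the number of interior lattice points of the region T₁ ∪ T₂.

1350

The union is the simple quadrilateral with vertices (53,12), (-41,-20), (-18,-13), (16,-38) in order.
By the shoelace formula, twice the signed area is |(53·(-20) − (-41)·12) + ((-41)·(-13) − (-18)·(-20)) + ((-18)·(-38) − 16·(-13)) + (16·12 − 53·(-38))| = 2703, so the area is 2703/2.
The number of boundary lattice points is Σ gcd(|Δx|,|Δy|) = gcd(94,32) + gcd(23,7) + gcd(34,25) + gcd(37,50) = 2+1+1+1 = 5.
By Pick's theorem I = A − B/2 + 1 = 2703/2 − 5/2 + 1 = 1350.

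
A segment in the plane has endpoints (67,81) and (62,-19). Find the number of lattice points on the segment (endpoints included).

The number of lattice points on a segment between lattice points is gcd(|Δx|,|Δy|) + 1 = gcd(5,100) + 1 = 5 + 1 = 6.

6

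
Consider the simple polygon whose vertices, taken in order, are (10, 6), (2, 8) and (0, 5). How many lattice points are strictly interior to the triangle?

The shoelace formula gives twice the area as |(10·8 − 2·6) + (2·5 − 0·8) + (0·6 − 10·5)| = 28, so the area is 14.
Along each edge there are gcd(|Δx|,|Δy|)+1 lattice points, so counting each shared vertex once the boundary has gcd(8,2) + gcd(2,3) + gcd(10,1) = 2+1+1 = 4.
Pick's theorem gives I = A − B/2 + 1 = 14 − 4/2 + 1 = 13.

13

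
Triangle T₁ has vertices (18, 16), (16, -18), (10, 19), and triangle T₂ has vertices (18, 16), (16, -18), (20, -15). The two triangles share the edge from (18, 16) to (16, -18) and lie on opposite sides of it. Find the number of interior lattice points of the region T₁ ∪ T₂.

203

The union is the simple quadrilateral with vertices (18, 16), (10, 19), (16, -18), (20, -15) in order.
Using the shoelace formula, 2A = |[18·19 − 10·16] + [10·(-18) − 16·19] + [16·(-15) − 20·(-18)] + [20·16 − 18·(-15)]| = 408, so the area is 204.
Summing gcd(|Δx|,|Δy|) over the edges gives the boundary count: gcd(8,3) + gcd(6,37) + gcd(4,3) + gcd(2,31) = 1+1+1+1 = 4.
By Pick's theorem I = A − B/2 + 1 = 204 − 4/2 + 1 = 203.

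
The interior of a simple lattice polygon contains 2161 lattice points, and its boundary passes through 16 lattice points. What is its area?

Pick's theorem states A = I + B/2 − 1, so A = 2161 + 16/2 − 1 = 2168.

2168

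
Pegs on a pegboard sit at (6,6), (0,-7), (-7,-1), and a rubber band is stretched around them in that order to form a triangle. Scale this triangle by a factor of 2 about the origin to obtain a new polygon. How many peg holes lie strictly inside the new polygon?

Using the shoelace formula, 2A = |(6·(-7) − 0·6) + (0·(-1) − (-7)·(-7)) + ((-7)·6 − 6·(-1))| = 127, so the area is 63.5.
The number of boundary lattice points is Σ gcd(|Δx|,|Δy|) = gcd(6,13) + gcd(7,6) + gcd(13,7) = 1+1+1 = 3.
Scaling by 2 multiplies the area by 2² = 4 (so the new area is 254) and multiplies the boundary lattice-point count by 2, giving 6.
By Pick's theorem, the interior count of the dilated polygon is 254 − 6/2 + 1 = 252.

252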